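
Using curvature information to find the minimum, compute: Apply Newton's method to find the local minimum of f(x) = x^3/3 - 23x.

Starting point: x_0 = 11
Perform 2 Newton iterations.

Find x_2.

f(x) = x^3/3 - 23x
f'(x) = x^2 - 23, f''(x) = 2x
Newton update: x_{n+1} = x_n - (x_n^2 - 23)/(2*x_n)
Step 1: x_0 = 11, f'=98, f''=22, x_1 = 72/11
Step 2: x_1 = 72/11, f'=2401/121, f''=144/11, x_2 = 7967/1584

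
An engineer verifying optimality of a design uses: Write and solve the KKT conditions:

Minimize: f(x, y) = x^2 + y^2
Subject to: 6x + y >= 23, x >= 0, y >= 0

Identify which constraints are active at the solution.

KKT conditions for min x^2 + y^2 s.t. 6x + 1y >= 23, x >= 0, y >= 0:
Stationarity: 2x = mu*6 + mu_x, 2y = mu*1 + mu_y, with mu, mu_x, mu_y >= 0
Complementary slackness: mu*(6x + y - 23) = 0, mu_x*x = 0, mu_y*y = 0
(0, 0) is infeasible (6*0 + 1*0 < 23), so if mu = 0 stationarity would force x = mu_x/2 >= 0, y = mu_y/2 >= 0 with mu_x*x = mu_y*y = 0, i.e. x = y = 0: contradiction. Hence mu > 0 and 6x + y = 23 is active.
Try x > 0, y > 0 (so mu_x = mu_y = 0): x = 6*mu/2, y = 1*mu/2
Substitute: 6*(6*mu/2) + 1*(1*mu/2) = 23
  mu*37/2 = 23 => mu = 46/37
x* = 138/37 > 0, y* = 23/37 > 0, consistent with mu_x = mu_y = 0.
f is convex and the constraints are linear, so this KKT point is the global minimum.
f* = 529/37
Active constraints: 6x + y >= 23 (holds with equality, mu = 46/37 > 0); x >= 0 and y >= 0 are inactive (mu_x = mu_y = 0).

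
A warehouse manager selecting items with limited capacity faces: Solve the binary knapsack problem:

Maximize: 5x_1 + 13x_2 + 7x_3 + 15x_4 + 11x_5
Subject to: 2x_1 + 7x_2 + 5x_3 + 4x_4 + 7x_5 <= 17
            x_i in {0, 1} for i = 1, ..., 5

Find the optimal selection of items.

Items: item 1 (v=5, w=2), item 2 (v=13, w=7), item 3 (v=7, w=5), item 4 (v=15, w=4), item 5 (v=11, w=7)
Capacity: 17
Checking all 32 subsets (w = total weight, v = total value):
  {}: w = 0, v = 0
  {1}: w = 2, v = 5
  {2}: w = 7, v = 13
  {3}: w = 5, v = 7
  {4}: w = 4, v = 15
  {5}: w = 7, v = 11
  {1, 2}: w = 9, v = 18
  {1, 3}: w = 7, v = 12
  {1, 4}: w = 6, v = 20
  {1, 5}: w = 9, v = 16
  {2, 3}: w = 12, v = 20
  {2, 4}: w = 11, v = 28
  {2, 5}: w = 14, v = 24
  {3, 4}: w = 9, v = 22
  {3, 5}: w = 12, v = 18
  {4, 5}: w = 11, v = 26
  {1, 2, 3}: w = 14, v = 25
  {1, 2, 4}: w = 13, v = 33
  {1, 2, 5}: w = 16, v = 29
  {1, 3, 4}: w = 11, v = 27
  {1, 3, 5}: w = 14, v = 23
  {1, 4, 5}: w = 13, v = 31
  {2, 3, 4}: w = 16, v = 35
  {2, 3, 5}: w = 19 > 17, infeasible
  {2, 4, 5}: w = 18 > 17, infeasible
  {3, 4, 5}: w = 16, v = 33
  {1, 2, 3, 4}: w = 18 > 17, infeasible
  {1, 2, 3, 5}: w = 21 > 17, infeasible
  {1, 2, 4, 5}: w = 20 > 17, infeasible
  {1, 3, 4, 5}: w = 18 > 17, infeasible
  {2, 3, 4, 5}: w = 23 > 17, infeasible
  {1, 2, 3, 4, 5}: w = 25 > 17, infeasible
Best feasible subset: items [2, 3, 4]
Total weight: 16 <= 17, total value: 35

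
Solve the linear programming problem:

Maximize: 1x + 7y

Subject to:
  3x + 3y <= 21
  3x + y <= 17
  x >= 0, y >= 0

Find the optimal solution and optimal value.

Feasible vertices: (0, 0), (0, 7), (5, 2), (17/3, 0)
Objective 1x + 7y at each:
  (0, 0): 0
  (0, 7): 49
  (5, 2): 19
  (17/3, 0): 17/3
Maximum is 49 at (0, 7).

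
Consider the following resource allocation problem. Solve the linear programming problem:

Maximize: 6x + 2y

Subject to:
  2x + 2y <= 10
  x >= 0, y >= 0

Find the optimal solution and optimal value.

The feasible region has vertices at [(0, 0), (5, 0), (0, 5)].
Checking objective 6x + 2y at each vertex:
  (0, 0): 6*0 + 2*0 = 0
  (5, 0): 6*5 + 2*0 = 30
  (0, 5): 6*0 + 2*5 = 10
Maximum is 30 at (5, 0).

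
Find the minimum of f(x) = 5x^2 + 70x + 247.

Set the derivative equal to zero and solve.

f(x) = 5x^2 + 70x + 247
f'(x) = 10x + (70) = 0
x = -70/10 = -7
f(-7) = 2
Since f''(x) = 10 > 0, this is a minimum.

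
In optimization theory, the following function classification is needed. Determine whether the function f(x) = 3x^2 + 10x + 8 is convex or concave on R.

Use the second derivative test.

f(x) = 3x^2 + 10x + 8
f'(x) = 6x + 10
f''(x) = 6
Since f''(x) = 6 > 0 for all x, f is convex on R.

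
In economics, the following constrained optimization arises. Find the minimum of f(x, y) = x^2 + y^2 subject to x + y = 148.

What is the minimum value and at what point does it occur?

Substitute y = 148 - x into f(x,y) = x^2 + y^2:
g(x) = x^2 + (148 - x)^2 = 2x^2 - 296x + 21904
g'(x) = 4x - 296 = 0  =>  x = 74
y = 148 - 74 = 74
Minimum value = 74^2 + 74^2 = 10952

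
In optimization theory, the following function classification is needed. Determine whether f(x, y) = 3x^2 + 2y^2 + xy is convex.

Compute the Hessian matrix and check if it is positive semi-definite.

f(x,y) = 3x^2 + 2y^2 + xy
Hessian H = [[6, 1], [1, 4]]
trace(H) = 10, det(H) = 23
Eigenvalues: (10 +/- sqrt(8)) / 2 = 6.414, 3.586
Since both eigenvalues > 0, f is convex.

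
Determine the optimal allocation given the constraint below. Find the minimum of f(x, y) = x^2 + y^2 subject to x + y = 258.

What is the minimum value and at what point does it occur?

Substitute y = 258 - x into f(x,y) = x^2 + y^2:
g(x) = x^2 + (258 - x)^2 = 2x^2 - 516x + 66564
g'(x) = 4x - 516 = 0  =>  x = 129
y = 258 - 129 = 129
Minimum value = 129^2 + 129^2 = 33282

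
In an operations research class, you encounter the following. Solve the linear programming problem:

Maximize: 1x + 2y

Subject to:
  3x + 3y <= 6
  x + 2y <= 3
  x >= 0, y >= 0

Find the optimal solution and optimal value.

Feasible vertices: (0, 0), (0, 3/2), (1, 1), (2, 0)
Objective 1x + 2y at each:
  (0, 0): 0
  (0, 3/2): 3
  (1, 1): 3
  (2, 0): 2
Maximum is 3 at (0, 3/2).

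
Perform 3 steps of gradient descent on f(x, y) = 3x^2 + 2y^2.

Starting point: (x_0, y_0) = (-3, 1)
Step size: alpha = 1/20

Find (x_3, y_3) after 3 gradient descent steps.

f(x,y) = 3x^2 + 2y^2
grad_x = 6x + 0y, grad_y = 4y + 0x
Step 1: grad = (-18, 4), (-21/10, 4/5)
Step 2: grad = (-63/5, 16/5), (-147/100, 16/25)
Step 3: grad = (-441/50, 64/25), (-1029/1000, 64/125)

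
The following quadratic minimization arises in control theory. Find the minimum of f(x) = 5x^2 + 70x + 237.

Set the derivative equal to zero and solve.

f(x) = 5x^2 + 70x + 237
f'(x) = 10x + (70) = 0
x = -70/10 = -7
f(-7) = -8
Since f''(x) = 10 > 0, this is a minimum.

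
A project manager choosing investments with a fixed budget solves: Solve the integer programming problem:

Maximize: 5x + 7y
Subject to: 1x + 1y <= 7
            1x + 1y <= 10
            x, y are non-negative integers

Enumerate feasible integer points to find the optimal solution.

Constraint 1: 1x + 1y <= 7
Constraint 2: 1x + 1y <= 10
Feasible x range (need y >= 0): 0 <= x <= min(7/1, 10/1) => x in {0, ..., 7}.
Enumerate feasible integer points row by row (the coefficient of y is 7 > 0, so for each x the largest feasible y gives the best value):
  x = 0: y <= min((7 - 1*0)/1, (10 - 1*0)/1) => y in {0, ..., 7}; best 5*0 + 7*7 = 49
  x = 1: y <= min((7 - 1*1)/1, (10 - 1*1)/1) => y in {0, ..., 6}; best 5*1 + 7*6 = 47
  x = 2: y <= min((7 - 1*2)/1, (10 - 1*2)/1) => y in {0, ..., 5}; best 5*2 + 7*5 = 45
  x = 3: y <= min((7 - 1*3)/1, (10 - 1*3)/1) => y in {0, ..., 4}; best 5*3 + 7*4 = 43
  x = 4: y <= min((7 - 1*4)/1, (10 - 1*4)/1) => y in {0, ..., 3}; best 5*4 + 7*3 = 41
  x = 5: y <= min((7 - 1*5)/1, (10 - 1*5)/1) => y in {0, ..., 2}; best 5*5 + 7*2 = 39
  x = 6: y <= min((7 - 1*6)/1, (10 - 1*6)/1) => y in {0, ..., 1}; best 5*6 + 7*1 = 37
  x = 7: y <= min((7 - 1*7)/1, (10 - 1*7)/1) => y in {0}; best 5*7 + 7*0 = 35
The maximum 5x + 7y = 49 is achieved at x = 0, y = 7.
Check: 1*0 + 1*7 = 7 <= 7 and 1*0 + 1*7 = 7 <= 10.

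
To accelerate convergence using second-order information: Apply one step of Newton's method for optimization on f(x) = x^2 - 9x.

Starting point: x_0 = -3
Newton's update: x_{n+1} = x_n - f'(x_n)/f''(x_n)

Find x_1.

f(x) = x^2 - 9x
f'(x) = 2x + (-9), f''(x) = 2
Newton step: x_1 = x_0 - f'(x_0)/f''(x_0)
f'(-3) = -15
x_1 = -3 - -15/2 = 9/2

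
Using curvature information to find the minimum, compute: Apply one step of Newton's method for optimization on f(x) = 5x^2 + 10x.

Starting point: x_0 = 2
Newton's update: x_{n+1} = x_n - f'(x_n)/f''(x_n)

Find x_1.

f(x) = 5x^2 + 10x
f'(x) = 10x + (10), f''(x) = 10
Newton step: x_1 = x_0 - f'(x_0)/f''(x_0)
f'(2) = 30
x_1 = 2 - 30/10 = -1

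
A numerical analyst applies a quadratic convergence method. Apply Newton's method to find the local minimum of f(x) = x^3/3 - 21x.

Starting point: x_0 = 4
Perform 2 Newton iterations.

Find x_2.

f(x) = x^3/3 - 21x
f'(x) = x^2 - 21, f''(x) = 2x
Newton update: x_{n+1} = x_n - (x_n^2 - 21)/(2*x_n)
Step 1: x_0 = 4, f'=-5, f''=8, x_1 = 37/8
Step 2: x_1 = 37/8, f'=25/64, f''=37/4, x_2 = 2713/592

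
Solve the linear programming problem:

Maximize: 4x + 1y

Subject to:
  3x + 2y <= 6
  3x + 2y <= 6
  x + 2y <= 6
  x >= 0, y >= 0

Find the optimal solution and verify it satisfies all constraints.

Feasible vertices: (0, 0), (0, 3), (2, 0)
Objective 4x + 1y at each vertex:
  (0, 0): 0
  (0, 3): 3
  (2, 0): 8
Maximum is 8 at (2, 0).
Verify constraints at (x, y) = (2, 0):
  3*2 + 2*0 = 6 <= 6 (active)
  3*2 + 2*0 = 6 <= 6 (active)
  1*2 + 2*0 = 2 <= 6
  x = 2 >= 0, y = 0 >= 0. All constraints satisfied.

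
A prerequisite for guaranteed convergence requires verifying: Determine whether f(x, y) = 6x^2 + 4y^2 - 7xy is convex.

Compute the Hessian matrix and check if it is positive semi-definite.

f(x,y) = 6x^2 + 4y^2 - 7xy
Hessian H = [[12, -7], [-7, 8]]
trace(H) = 20, det(H) = 47
Eigenvalues: (20 +/- sqrt(212)) / 2 = 17.28, 2.72
Since both eigenvalues > 0, f is convex.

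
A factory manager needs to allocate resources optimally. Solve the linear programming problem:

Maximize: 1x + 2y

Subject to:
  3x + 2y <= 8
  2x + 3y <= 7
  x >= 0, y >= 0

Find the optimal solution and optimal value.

Feasible vertices: (0, 0), (0, 7/3), (2, 1), (8/3, 0)
Objective 1x + 2y at each:
  (0, 0): 0
  (0, 7/3): 14/3
  (2, 1): 4
  (8/3, 0): 8/3
Maximum is 14/3 at (0, 7/3).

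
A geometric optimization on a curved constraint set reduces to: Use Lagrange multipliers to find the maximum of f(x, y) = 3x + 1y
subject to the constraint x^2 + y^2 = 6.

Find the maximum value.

Set up Lagrange conditions: grad f = lambda * grad g
  3 = 2*lambda*x
  1 = 2*lambda*y
From these: x/y = 3/1, so x = 3t, y = 1t for some t.
Substitute into constraint: (3t)^2 + (1t)^2 = 6
  t^2 * 10 = 6
  t = sqrt(6/10)
Maximum = 3*x + 1*y = (3^2 + 1^2)*t = 10 * sqrt(6/10) = sqrt(60)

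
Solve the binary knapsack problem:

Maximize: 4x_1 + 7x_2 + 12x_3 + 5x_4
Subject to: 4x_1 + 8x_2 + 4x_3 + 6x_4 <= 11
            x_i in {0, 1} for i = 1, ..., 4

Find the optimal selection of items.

Items: item 1 (v=4, w=4), item 2 (v=7, w=8), item 3 (v=12, w=4), item 4 (v=5, w=6)
Capacity: 11
Checking all 16 subsets (w = total weight, v = total value):
  {}: w = 0, v = 0
  {1}: w = 4, v = 4
  {2}: w = 8, v = 7
  {3}: w = 4, v = 12
  {4}: w = 6, v = 5
  {1, 2}: w = 12 > 11, infeasible
  {1, 3}: w = 8, v = 16
  {1, 4}: w = 10, v = 9
  {2, 3}: w = 12 > 11, infeasible
  {2, 4}: w = 14 > 11, infeasible
  {3, 4}: w = 10, v = 17
  {1, 2, 3}: w = 16 > 11, infeasible
  {1, 2, 4}: w = 18 > 11, infeasible
  {1, 3, 4}: w = 14 > 11, infeasible
  {2, 3, 4}: w = 18 > 11, infeasible
  {1, 2, 3, 4}: w = 22 > 11, infeasible
Best feasible subset: items [3, 4]
Total weight: 10 <= 11, total value: 17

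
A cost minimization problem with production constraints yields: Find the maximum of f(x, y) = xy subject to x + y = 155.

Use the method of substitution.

Substitute y = 155 - x into f(x,y) = xy:
g(x) = x(155 - x) = 155x - x^2
g'(x) = 155 - 2x = 0  =>  x = 155/2
y = 155 - 155/2 = 155/2
Maximum value = (155/2) * (155/2) = 24025/4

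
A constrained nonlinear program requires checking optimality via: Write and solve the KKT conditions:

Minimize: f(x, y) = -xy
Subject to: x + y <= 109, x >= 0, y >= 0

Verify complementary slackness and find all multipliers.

Problem: min -xy s.t. x + y <= 109 (multiplier lambda), x >= 0 (mu_x), y >= 0 (mu_y)
KKT stationarity: -y + lambda - mu_x = 0, -x + lambda - mu_y = 0, with lambda, mu_x, mu_y >= 0
Complementary slackness: lambda*(x + y - 109) = 0, mu_x*x = 0, mu_y*y = 0
If lambda = 0: y = -mu_x <= 0 and x = -mu_y <= 0 force x = y = 0 with f = 0; but x = y = 109/2 is feasible with f = -11881/4 < 0, so this is not the minimum. Hence lambda > 0 and x + y = 109.
Try x > 0, y > 0 (so mu_x = mu_y = 0): y = lambda, x = lambda => x = y = lambda
x + y = 109 => 2*lambda = 109 => lambda = 109/2
x* = y* = 109/2 > 0, consistent with mu_x = mu_y = 0.
(Any feasible point with x = 0 or y = 0 has f = 0 > -11881/4, so the minimum is not on those boundaries.)
min(-xy) = -11881/4 (i.e. max xy = 11881/4)
Multipliers: lambda = 109/2, mu_x = 0, mu_y = 0
Complementary slackness: lambda*(x + y - 109) = 109/2*(109/2 + 109/2 - 109) = 0, mu_x*x = 0*109/2 = 0, mu_y*y = 0*109/2 = 0. Satisfied.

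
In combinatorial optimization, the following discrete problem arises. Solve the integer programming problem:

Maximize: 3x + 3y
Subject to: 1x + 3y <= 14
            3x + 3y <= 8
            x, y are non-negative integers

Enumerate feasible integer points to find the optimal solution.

Constraint 1: 1x + 3y <= 14
Constraint 2: 3x + 3y <= 8
Feasible x range (need y >= 0): 0 <= x <= min(14/1, 8/3) => x in {0, ..., 2}.
Enumerate feasible integer points row by row (the coefficient of y is 3 > 0, so for each x the largest feasible y gives the best value):
  x = 0: y <= min((14 - 1*0)/3, (8 - 3*0)/3) => y in {0, ..., 2}; best 3*0 + 3*2 = 6
  x = 1: y <= min((14 - 1*1)/3, (8 - 3*1)/3) => y in {0, ..., 1}; best 3*1 + 3*1 = 6
  x = 2: y <= min((14 - 1*2)/3, (8 - 3*2)/3) => y in {0}; best 3*2 + 3*0 = 6
The maximum 3x + 3y = 6 is achieved at x = 0, y = 2.
(The same value 6 is also attained at (1, 1), (2, 0).)
Check: 1*0 + 3*2 = 6 <= 14 and 3*0 + 3*2 = 6 <= 8.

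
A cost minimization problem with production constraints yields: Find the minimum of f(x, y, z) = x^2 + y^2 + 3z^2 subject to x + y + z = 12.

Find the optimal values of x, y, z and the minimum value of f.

Using Lagrange multipliers on f = x^2 + y^2 + 3z^2 with constraint x + y + z = 12:
Conditions: 2*1*x = lambda, 2*1*y = lambda, 2*3*z = lambda
So x = lambda/2, y = lambda/2, z = lambda/6
Substituting into constraint: lambda * (7/6) = 12
lambda = 72/7
x = 36/7, y = 36/7, z = 12/7
Minimum value = 432/7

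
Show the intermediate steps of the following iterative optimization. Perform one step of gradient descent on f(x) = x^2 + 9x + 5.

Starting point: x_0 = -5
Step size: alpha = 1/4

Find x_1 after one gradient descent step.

f(x) = x^2 + 9x + 5
f'(x) = 2x + 9
f'(-5) = 2*-5 + (9) = -1
x_1 = x_0 - alpha * f'(x_0) = -5 - 1/4 * -1 = -19/4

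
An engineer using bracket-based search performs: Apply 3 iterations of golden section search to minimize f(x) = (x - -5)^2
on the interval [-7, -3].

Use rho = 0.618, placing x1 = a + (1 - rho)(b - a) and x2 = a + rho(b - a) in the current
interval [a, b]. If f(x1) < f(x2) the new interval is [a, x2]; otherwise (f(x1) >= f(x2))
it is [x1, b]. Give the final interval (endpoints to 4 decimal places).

Golden section search for min of f(x) = (x - -5)^2 on [-7, -3].
Each step: x1 = a + (1 - rho)(b - a), x2 = a + rho(b - a); if f(x1) < f(x2) keep [a, x2], otherwise keep [x1, b].
Step 1: [-7.0000, -3.0000], x1=-5.4720 (f=0.2228), x2=-4.5280 (f=0.2228); f(x1) = f(x2) (tie, not '<') => keep [-5.4720, -3.0000]
Step 2: [-5.4720, -3.0000], x1=-4.5277 (f=0.2231), x2=-3.9443 (f=1.1145); f(x1) < f(x2) => keep [-5.4720, -3.9443]
Step 3: [-5.4720, -3.9443], x1=-4.8884 (f=0.0125), x2=-4.5279 (f=0.2229); f(x1) < f(x2) => keep [-5.4720, -4.5279]
Final interval: [-5.4720, -4.5279]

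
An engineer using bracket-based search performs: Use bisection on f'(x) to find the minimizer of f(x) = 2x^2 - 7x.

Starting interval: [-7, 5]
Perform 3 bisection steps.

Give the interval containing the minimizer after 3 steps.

Finding critical point of f(x) = 2x^2 - 7x using bisection on f'(x) = 4x + -7.
f'(x) = 0 when x = 7/4.
Starting interval: [-7, 5]
Step 1: mid = -1, f'(mid) = -11, new interval = [-1, 5]
Step 2: mid = 2, f'(mid) = 1, new interval = [-1, 2]
Step 3: mid = 1/2, f'(mid) = -5, new interval = [1/2, 2]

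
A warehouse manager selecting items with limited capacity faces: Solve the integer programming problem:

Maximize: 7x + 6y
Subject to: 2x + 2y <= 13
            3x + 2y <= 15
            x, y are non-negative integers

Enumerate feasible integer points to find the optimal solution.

Constraint 1: 2x + 2y <= 13
Constraint 2: 3x + 2y <= 15
Feasible x range (need y >= 0): 0 <= x <= min(13/2, 15/3) => x in {0, ..., 5}.
Enumerate feasible integer points row by row (the coefficient of y is 6 > 0, so for each x the largest feasible y gives the best value):
  x = 0: y <= min((13 - 2*0)/2, (15 - 3*0)/2) => y in {0, ..., 6}; best 7*0 + 6*6 = 36
  x = 1: y <= min((13 - 2*1)/2, (15 - 3*1)/2) => y in {0, ..., 5}; best 7*1 + 6*5 = 37
  x = 2: y <= min((13 - 2*2)/2, (15 - 3*2)/2) => y in {0, ..., 4}; best 7*2 + 6*4 = 38
  x = 3: y <= min((13 - 2*3)/2, (15 - 3*3)/2) => y in {0, ..., 3}; best 7*3 + 6*3 = 39
  x = 4: y <= min((13 - 2*4)/2, (15 - 3*4)/2) => y in {0, ..., 1}; best 7*4 + 6*1 = 34
  x = 5: y <= min((13 - 2*5)/2, (15 - 3*5)/2) => y in {0}; best 7*5 + 6*0 = 35
The maximum 7x + 6y = 39 is achieved at x = 3, y = 3.
Check: 2*3 + 2*3 = 12 <= 13 and 3*3 + 2*3 = 15 <= 15.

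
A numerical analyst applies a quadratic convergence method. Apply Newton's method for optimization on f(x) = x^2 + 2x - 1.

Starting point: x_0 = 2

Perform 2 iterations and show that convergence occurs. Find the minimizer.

f(x) = x^2 + 2x - 1, f'(x) = 2x + (2), f''(x) = 2
Step 1: f'(2) = 6, x_1 = 2 - 6/2 = -1
Step 2: f'(-1) = 0, x_2 = -1 (converged)
Newton's method converges in 1 step for quadratics.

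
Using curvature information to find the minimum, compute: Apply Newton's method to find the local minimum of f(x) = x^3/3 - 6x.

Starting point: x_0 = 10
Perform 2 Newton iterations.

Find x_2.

f(x) = x^3/3 - 6x
f'(x) = x^2 - 6, f''(x) = 2x
Newton update: x_{n+1} = x_n - (x_n^2 - 6)/(2*x_n)
Step 1: x_0 = 10, f'=94, f''=20, x_1 = 53/10
Step 2: x_1 = 53/10, f'=2209/100, f''=53/5, x_2 = 3409/1060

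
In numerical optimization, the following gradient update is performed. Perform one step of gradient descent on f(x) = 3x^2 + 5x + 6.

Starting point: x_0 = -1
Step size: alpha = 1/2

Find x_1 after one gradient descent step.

f(x) = 3x^2 + 5x + 6
f'(x) = 6x + 5
f'(-1) = 6*-1 + (5) = -1
x_1 = x_0 - alpha * f'(x_0) = -1 - 1/2 * -1 = -1/2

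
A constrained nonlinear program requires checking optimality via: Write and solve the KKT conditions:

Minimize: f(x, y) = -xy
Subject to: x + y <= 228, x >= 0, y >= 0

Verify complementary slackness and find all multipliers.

Problem: min -xy s.t. x + y <= 228 (multiplier lambda), x >= 0 (mu_x), y >= 0 (mu_y)
KKT stationarity: -y + lambda - mu_x = 0, -x + lambda - mu_y = 0, with lambda, mu_x, mu_y >= 0
Complementary slackness: lambda*(x + y - 228) = 0, mu_x*x = 0, mu_y*y = 0
If lambda = 0: y = -mu_x <= 0 and x = -mu_y <= 0 force x = y = 0 with f = 0; but x = y = 114 is feasible with f = -12996 < 0, so this is not the minimum. Hence lambda > 0 and x + y = 228.
Try x > 0, y > 0 (so mu_x = mu_y = 0): y = lambda, x = lambda => x = y = lambda
x + y = 228 => 2*lambda = 228 => lambda = 114
x* = y* = 114 > 0, consistent with mu_x = mu_y = 0.
(Any feasible point with x = 0 or y = 0 has f = 0 > -12996, so the minimum is not on those boundaries.)
min(-xy) = -12996 (i.e. max xy = 12996)
Multipliers: lambda = 114, mu_x = 0, mu_y = 0
Complementary slackness: lambda*(x + y - 228) = 114*(114 + 114 - 228) = 0, mu_x*x = 0*114 = 0, mu_y*y = 0*114 = 0. Satisfied.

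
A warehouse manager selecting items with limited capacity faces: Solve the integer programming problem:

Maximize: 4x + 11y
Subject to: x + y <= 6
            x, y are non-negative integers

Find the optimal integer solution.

Objective: 4x + 11y, constraint: x + y <= 6
Coefficient of y is 11 > coefficient of x is 4, so allocate the entire budget to y.
Optimal: x = 0, y = 6, value = 66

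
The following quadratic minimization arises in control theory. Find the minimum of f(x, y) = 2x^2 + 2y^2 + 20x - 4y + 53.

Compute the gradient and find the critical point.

f(x,y) = 2x^2 + 2y^2 + 20x - 4y + 53
df/dx = 4x + (20) = 0  =>  x = -5
df/dy = 4y + (-4) = 0  =>  y = 1
f(-5, 1) = 2*(-5)^2 + 2*(1)^2 + 20*(-5) + -4*(1) + 53 = 1
Hessian is diagonal with entries 4, 4 > 0, so this is a minimum.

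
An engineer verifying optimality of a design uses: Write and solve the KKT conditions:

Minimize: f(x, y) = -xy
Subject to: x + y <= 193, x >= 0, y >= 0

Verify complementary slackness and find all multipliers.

Problem: min -xy s.t. x + y <= 193 (multiplier lambda), x >= 0 (mu_x), y >= 0 (mu_y)
KKT stationarity: -y + lambda - mu_x = 0, -x + lambda - mu_y = 0, with lambda, mu_x, mu_y >= 0
Complementary slackness: lambda*(x + y - 193) = 0, mu_x*x = 0, mu_y*y = 0
If lambda = 0: y = -mu_x <= 0 and x = -mu_y <= 0 force x = y = 0 with f = 0; but x = y = 193/2 is feasible with f = -37249/4 < 0, so this is not the minimum. Hence lambda > 0 and x + y = 193.
Try x > 0, y > 0 (so mu_x = mu_y = 0): y = lambda, x = lambda => x = y = lambda
x + y = 193 => 2*lambda = 193 => lambda = 193/2
x* = y* = 193/2 > 0, consistent with mu_x = mu_y = 0.
(Any feasible point with x = 0 or y = 0 has f = 0 > -37249/4, so the minimum is not on those boundaries.)
min(-xy) = -37249/4 (i.e. max xy = 37249/4)
Multipliers: lambda = 193/2, mu_x = 0, mu_y = 0
Complementary slackness: lambda*(x + y - 193) = 193/2*(193/2 + 193/2 - 193) = 0, mu_x*x = 0*193/2 = 0, mu_y*y = 0*193/2 = 0. Satisfied.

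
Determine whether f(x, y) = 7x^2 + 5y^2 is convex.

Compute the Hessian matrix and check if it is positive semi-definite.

f(x,y) = 7x^2 + 5y^2
Hessian H = [[14, 0], [0, 10]]
trace(H) = 24, det(H) = 140
Eigenvalues: (24 +/- sqrt(16)) / 2 = 14, 10
Since both eigenvalues > 0, f is convex.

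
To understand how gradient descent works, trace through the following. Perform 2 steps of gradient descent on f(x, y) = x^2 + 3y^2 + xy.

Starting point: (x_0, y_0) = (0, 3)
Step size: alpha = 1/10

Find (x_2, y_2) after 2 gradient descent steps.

f(x,y) = x^2 + 3y^2 + xy
grad_x = 2x + 1y, grad_y = 6y + 1x
Step 1: grad = (3, 18), (-3/10, 6/5)
Step 2: grad = (3/5, 69/10), (-9/25, 51/100)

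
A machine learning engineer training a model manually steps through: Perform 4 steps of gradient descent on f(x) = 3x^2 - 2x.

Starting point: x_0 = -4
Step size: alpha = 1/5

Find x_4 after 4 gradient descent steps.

f(x) = 3x^2 - 2x, f'(x) = 6x + (-2)
Step 1: f'(-4) = -26, x_1 = -4 - 1/5 * -26 = 6/5
Step 2: f'(6/5) = 26/5, x_2 = 6/5 - 1/5 * 26/5 = 4/25
Step 3: f'(4/25) = -26/25, x_3 = 4/25 - 1/5 * -26/25 = 46/125
Step 4: f'(46/125) = 26/125, x_4 = 46/125 - 1/5 * 26/125 = 204/625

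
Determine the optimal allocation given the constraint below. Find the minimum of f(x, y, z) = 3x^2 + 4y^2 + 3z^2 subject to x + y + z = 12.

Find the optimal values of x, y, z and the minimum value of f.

Using Lagrange multipliers on f = 3x^2 + 4y^2 + 3z^2 with constraint x + y + z = 12:
Conditions: 2*3*x = lambda, 2*4*y = lambda, 2*3*z = lambda
So x = lambda/6, y = lambda/8, z = lambda/6
Substituting into constraint: lambda * (11/24) = 12
lambda = 288/11
x = 48/11, y = 36/11, z = 48/11
Minimum value = 1728/11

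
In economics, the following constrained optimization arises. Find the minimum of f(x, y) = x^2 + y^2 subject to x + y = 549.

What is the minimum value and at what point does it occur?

Substitute y = 549 - x into f(x,y) = x^2 + y^2:
g(x) = x^2 + (549 - x)^2 = 2x^2 - 1098x + 301401
g'(x) = 4x - 1098 = 0  =>  x = 549/2
y = 549 - 549/2 = 549/2
Minimum value = (549/2)^2 + (549/2)^2 = 301401/2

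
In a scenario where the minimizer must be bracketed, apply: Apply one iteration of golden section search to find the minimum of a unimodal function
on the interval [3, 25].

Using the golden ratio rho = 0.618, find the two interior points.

Golden section search on [3, 25].
Golden ratio rho = 0.618 (approx).
Interior points:
  x_1 = 3 + (1-0.618)*22 = 11.4040
  x_2 = 3 + 0.618*22 = 16.5960
Compare f(x_1) and f(x_2) to determine which subinterval to keep.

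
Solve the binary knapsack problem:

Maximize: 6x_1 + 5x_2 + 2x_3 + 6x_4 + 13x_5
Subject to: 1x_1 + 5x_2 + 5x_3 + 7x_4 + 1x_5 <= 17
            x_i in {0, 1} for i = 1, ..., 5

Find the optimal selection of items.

Items: item 1 (v=6, w=1), item 2 (v=5, w=5), item 3 (v=2, w=5), item 4 (v=6, w=7), item 5 (v=13, w=1)
Capacity: 17
Checking all 32 subsets (w = total weight, v = total value):
  {}: w = 0, v = 0
  {1}: w = 1, v = 6
  {2}: w = 5, v = 5
  {3}: w = 5, v = 2
  {4}: w = 7, v = 6
  {5}: w = 1, v = 13
  {1, 2}: w = 6, v = 11
  {1, 3}: w = 6, v = 8
  {1, 4}: w = 8, v = 12
  {1, 5}: w = 2, v = 19
  {2, 3}: w = 10, v = 7
  {2, 4}: w = 12, v = 11
  {2, 5}: w = 6, v = 18
  {3, 4}: w = 12, v = 8
  {3, 5}: w = 6, v = 15
  {4, 5}: w = 8, v = 19
  {1, 2, 3}: w = 11, v = 13
  {1, 2, 4}: w = 13, v = 17
  {1, 2, 5}: w = 7, v = 24
  {1, 3, 4}: w = 13, v = 14
  {1, 3, 5}: w = 7, v = 21
  {1, 4, 5}: w = 9, v = 25
  {2, 3, 4}: w = 17, v = 13
  {2, 3, 5}: w = 11, v = 20
  {2, 4, 5}: w = 13, v = 24
  {3, 4, 5}: w = 13, v = 21
  {1, 2, 3, 4}: w = 18 > 17, infeasible
  {1, 2, 3, 5}: w = 12, v = 26
  {1, 2, 4, 5}: w = 14, v = 30
  {1, 3, 4, 5}: w = 14, v = 27
  {2, 3, 4, 5}: w = 18 > 17, infeasible
  {1, 2, 3, 4, 5}: w = 19 > 17, infeasible
Best feasible subset: items [1, 2, 4, 5]
Total weight: 14 <= 17, total value: 30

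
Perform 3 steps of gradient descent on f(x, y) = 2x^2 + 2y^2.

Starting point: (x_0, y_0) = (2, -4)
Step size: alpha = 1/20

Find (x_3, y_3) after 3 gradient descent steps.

f(x,y) = 2x^2 + 2y^2
grad_x = 4x + 0y, grad_y = 4y + 0x
Step 1: grad = (8, -16), (8/5, -16/5)
Step 2: grad = (32/5, -64/5), (32/25, -64/25)
Step 3: grad = (128/25, -256/25), (128/125, -256/125)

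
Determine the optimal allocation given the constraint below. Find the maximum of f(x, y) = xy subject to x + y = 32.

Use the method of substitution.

Substitute y = 32 - x into f(x,y) = xy:
g(x) = x(32 - x) = 32x - x^2
g'(x) = 32 - 2x = 0  =>  x = 16
y = 32 - 16 = 16
Maximum value = 16 * 16 = 256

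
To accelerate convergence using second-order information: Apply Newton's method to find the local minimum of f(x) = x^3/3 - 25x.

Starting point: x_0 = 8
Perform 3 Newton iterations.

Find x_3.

f(x) = x^3/3 - 25x
f'(x) = x^2 - 25, f''(x) = 2x
Newton update: x_{n+1} = x_n - (x_n^2 - 25)/(2*x_n)
Step 1: x_0 = 8, f'=39, f''=16, x_1 = 89/16
Step 2: x_1 = 89/16, f'=1521/256, f''=89/8, x_2 = 14321/2848
Step 3: x_2 = 14321/2848, f'=2313441/8111104, f''=14321/1424, x_3 = 407868641/81572416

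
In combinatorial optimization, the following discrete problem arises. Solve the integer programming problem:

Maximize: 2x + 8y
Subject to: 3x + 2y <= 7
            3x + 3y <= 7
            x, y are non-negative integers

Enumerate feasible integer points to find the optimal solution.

Constraint 1: 3x + 2y <= 7
Constraint 2: 3x + 3y <= 7
Feasible x range (need y >= 0): 0 <= x <= min(7/3, 7/3) => x in {0, ..., 2}.
Enumerate feasible integer points row by row (the coefficient of y is 8 > 0, so for each x the largest feasible y gives the best value):
  x = 0: y <= min((7 - 3*0)/2, (7 - 3*0)/3) => y in {0, ..., 2}; best 2*0 + 8*2 = 16
  x = 1: y <= min((7 - 3*1)/2, (7 - 3*1)/3) => y in {0, ..., 1}; best 2*1 + 8*1 = 10
  x = 2: y <= min((7 - 3*2)/2, (7 - 3*2)/3) => y in {0}; best 2*2 + 8*0 = 4
The maximum 2x + 8y = 16 is achieved at x = 0, y = 2.
Check: 3*0 + 2*2 = 4 <= 7 and 3*0 + 3*2 = 6 <= 7.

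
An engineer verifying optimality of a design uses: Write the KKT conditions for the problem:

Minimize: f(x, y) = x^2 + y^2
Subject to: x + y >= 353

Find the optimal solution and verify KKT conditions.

KKT conditions for min x^2 + y^2 s.t. x + y >= 353:
Stationarity: 2x = mu, 2y = mu
So x = y = mu/2.
Complementary slackness: mu*(x + y - 353) = 0
Primal feasibility: x + y >= 353; dual feasibility: mu >= 0
If mu = 0 then x = y = 0, but 0 + 0 < 353 is infeasible, so the constraint is active.
Constraint active: x + y = 2*(mu/2) = 353 => mu = 353
x = y = 353/2, f = 124609/2
Verify: stationarity 2*(353/2) = 353 = mu; primal 353/2 + 353/2 = 353 >= 353; dual mu = 353 >= 0; complementary slackness 353*(353 - 353) = 0. All KKT conditions hold.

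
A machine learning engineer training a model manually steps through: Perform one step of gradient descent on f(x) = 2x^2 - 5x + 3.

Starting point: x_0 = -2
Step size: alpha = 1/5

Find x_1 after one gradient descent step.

f(x) = 2x^2 - 5x + 3
f'(x) = 4x - 5
f'(-2) = 4*-2 + (-5) = -13
x_1 = x_0 - alpha * f'(x_0) = -2 - 1/5 * -13 = 3/5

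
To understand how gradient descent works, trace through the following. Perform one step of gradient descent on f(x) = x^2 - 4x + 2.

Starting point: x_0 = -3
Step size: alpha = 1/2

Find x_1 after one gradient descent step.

f(x) = x^2 - 4x + 2
f'(x) = 2x - 4
f'(-3) = 2*-3 + (-4) = -10
x_1 = x_0 - alpha * f'(x_0) = -3 - 1/2 * -10 = 2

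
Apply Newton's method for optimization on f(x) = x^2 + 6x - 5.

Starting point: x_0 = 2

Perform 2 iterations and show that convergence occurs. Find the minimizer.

f(x) = x^2 + 6x - 5, f'(x) = 2x + (6), f''(x) = 2
Step 1: f'(2) = 10, x_1 = 2 - 10/2 = -3
Step 2: f'(-3) = 0, x_2 = -3 (converged)
Newton's method converges in 1 step for quadratics.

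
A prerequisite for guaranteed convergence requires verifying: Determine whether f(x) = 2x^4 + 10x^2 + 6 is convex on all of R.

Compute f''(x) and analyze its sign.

f(x) = 2x^4 + 10x^2 + 6
f'(x) = 8x^3 + 20x
f''(x) = 24x^2 + 20
f''(x) = 24x^2 + 20 >= 20 > 0 for all x
Therefore, f is convex on R.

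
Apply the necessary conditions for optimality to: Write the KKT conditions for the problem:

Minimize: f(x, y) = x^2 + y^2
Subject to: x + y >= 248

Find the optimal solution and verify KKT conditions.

KKT conditions for min x^2 + y^2 s.t. x + y >= 248:
Stationarity: 2x = mu, 2y = mu
So x = y = mu/2.
Complementary slackness: mu*(x + y - 248) = 0
Primal feasibility: x + y >= 248; dual feasibility: mu >= 0
If mu = 0 then x = y = 0, but 0 + 0 < 248 is infeasible, so the constraint is active.
Constraint active: x + y = 2*(mu/2) = 248 => mu = 248
x = y = 124, f = 30752
Verify: stationarity 2*124 = 248 = mu; primal 124 + 124 = 248 >= 248; dual mu = 248 >= 0; complementary slackness 248*(248 - 248) = 0. All KKT conditions hold.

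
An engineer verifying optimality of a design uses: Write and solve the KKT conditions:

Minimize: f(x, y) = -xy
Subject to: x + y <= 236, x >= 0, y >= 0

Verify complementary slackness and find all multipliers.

Problem: min -xy s.t. x + y <= 236 (multiplier lambda), x >= 0 (mu_x), y >= 0 (mu_y)
KKT stationarity: -y + lambda - mu_x = 0, -x + lambda - mu_y = 0, with lambda, mu_x, mu_y >= 0
Complementary slackness: lambda*(x + y - 236) = 0, mu_x*x = 0, mu_y*y = 0
If lambda = 0: y = -mu_x <= 0 and x = -mu_y <= 0 force x = y = 0 with f = 0; but x = y = 118 is feasible with f = -13924 < 0, so this is not the minimum. Hence lambda > 0 and x + y = 236.
Try x > 0, y > 0 (so mu_x = mu_y = 0): y = lambda, x = lambda => x = y = lambda
x + y = 236 => 2*lambda = 236 => lambda = 118
x* = y* = 118 > 0, consistent with mu_x = mu_y = 0.
(Any feasible point with x = 0 or y = 0 has f = 0 > -13924, so the minimum is not on those boundaries.)
min(-xy) = -13924 (i.e. max xy = 13924)
Multipliers: lambda = 118, mu_x = 0, mu_y = 0
Complementary slackness: lambda*(x + y - 236) = 118*(118 + 118 - 236) = 0, mu_x*x = 0*118 = 0, mu_y*y = 0*118 = 0. Satisfied.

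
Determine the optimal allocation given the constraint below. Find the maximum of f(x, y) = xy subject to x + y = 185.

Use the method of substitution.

Substitute y = 185 - x into f(x,y) = xy:
g(x) = x(185 - x) = 185x - x^2
g'(x) = 185 - 2x = 0  =>  x = 185/2
y = 185 - 185/2 = 185/2
Maximum value = (185/2) * (185/2) = 34225/4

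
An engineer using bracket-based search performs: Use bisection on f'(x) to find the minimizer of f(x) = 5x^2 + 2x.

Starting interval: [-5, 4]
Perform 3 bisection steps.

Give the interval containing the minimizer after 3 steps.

Finding critical point of f(x) = 5x^2 + 2x using bisection on f'(x) = 10x + 2.
f'(x) = 0 when x = -1/5.
Starting interval: [-5, 4]
Step 1: mid = -1/2, f'(mid) = -3, new interval = [-1/2, 4]
Step 2: mid = 7/4, f'(mid) = 39/2, new interval = [-1/2, 7/4]
Step 3: mid = 5/8, f'(mid) = 33/4, new interval = [-1/2, 5/8]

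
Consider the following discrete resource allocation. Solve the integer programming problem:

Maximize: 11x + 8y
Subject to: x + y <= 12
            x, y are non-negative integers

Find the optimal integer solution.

Objective: 11x + 8y, constraint: x + y <= 12
Coefficient of x is 11 >= coefficient of y is 8, so allocate the entire budget to x.
Optimal: x = 12, y = 0, value = 132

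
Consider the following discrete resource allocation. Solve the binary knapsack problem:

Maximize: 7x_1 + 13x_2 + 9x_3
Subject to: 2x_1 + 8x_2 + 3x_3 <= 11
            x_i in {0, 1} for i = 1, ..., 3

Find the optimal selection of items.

Items: item 1 (v=7, w=2), item 2 (v=13, w=8), item 3 (v=9, w=3)
Capacity: 11
Checking all 8 subsets (w = total weight, v = total value):
  {}: w = 0, v = 0
  {1}: w = 2, v = 7
  {2}: w = 8, v = 13
  {3}: w = 3, v = 9
  {1, 2}: w = 10, v = 20
  {1, 3}: w = 5, v = 16
  {2, 3}: w = 11, v = 22
  {1, 2, 3}: w = 13 > 11, infeasible
Best feasible subset: items [2, 3]
Total weight: 11 <= 11, total value: 22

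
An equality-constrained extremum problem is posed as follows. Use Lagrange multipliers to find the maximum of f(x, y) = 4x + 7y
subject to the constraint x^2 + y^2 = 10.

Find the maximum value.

Set up Lagrange conditions: grad f = lambda * grad g
  4 = 2*lambda*x
  7 = 2*lambda*y
From these: x/y = 4/7, so x = 4t, y = 7t for some t.
Substitute into constraint: (4t)^2 + (7t)^2 = 10
  t^2 * 65 = 10
  t = sqrt(10/65)
Maximum = 4*x + 7*y = (4^2 + 7^2)*t = 65 * sqrt(10/65) = sqrt(650)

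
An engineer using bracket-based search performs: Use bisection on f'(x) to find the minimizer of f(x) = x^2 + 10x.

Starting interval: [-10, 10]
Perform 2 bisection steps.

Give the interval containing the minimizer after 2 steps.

Finding critical point of f(x) = x^2 + 10x using bisection on f'(x) = 2x + 10.
f'(x) = 0 when x = -5.
Starting interval: [-10, 10]
Step 1: mid = 0, f'(mid) = 10, new interval = [-10, 0]
Step 2: mid = -5, f'(mid) = 0, new interval = [-5, -5]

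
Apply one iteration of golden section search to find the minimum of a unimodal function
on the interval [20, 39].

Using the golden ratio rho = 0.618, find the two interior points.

Golden section search on [20, 39].
Golden ratio rho = 0.618 (approx).
Interior points:
  x_1 = 20 + (1-0.618)*19 = 27.2580
  x_2 = 20 + 0.618*19 = 31.7420
Compare f(x_1) and f(x_2) to determine which subinterval to keep.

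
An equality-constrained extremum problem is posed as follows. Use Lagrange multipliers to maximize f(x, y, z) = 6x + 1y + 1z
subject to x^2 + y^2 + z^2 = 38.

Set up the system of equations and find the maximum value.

Lagrange conditions: 6 = 2*lambda*x, 1 = 2*lambda*y, 1 = 2*lambda*z
So x:6 = y:1 = z:1, i.e. x = 6t, y = 1t, z = 1t
Constraint: t^2*(6^2 + 1^2 + 1^2) = 38
  t^2 * 38 = 38  =>  t = sqrt(1)
Maximum = 6*6t + 1*1t + 1*1t = 38*sqrt(1) = 38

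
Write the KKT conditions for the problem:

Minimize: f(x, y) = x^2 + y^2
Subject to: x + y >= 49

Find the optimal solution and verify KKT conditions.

KKT conditions for min x^2 + y^2 s.t. x + y >= 49:
Stationarity: 2x = mu, 2y = mu
So x = y = mu/2.
Complementary slackness: mu*(x + y - 49) = 0
Primal feasibility: x + y >= 49; dual feasibility: mu >= 0
If mu = 0 then x = y = 0, but 0 + 0 < 49 is infeasible, so the constraint is active.
Constraint active: x + y = 2*(mu/2) = 49 => mu = 49
x = y = 49/2, f = 2401/2
Verify: stationarity 2*(49/2) = 49 = mu; primal 49/2 + 49/2 = 49 >= 49; dual mu = 49 >= 0; complementary slackness 49*(49 - 49) = 0. All KKT conditions hold.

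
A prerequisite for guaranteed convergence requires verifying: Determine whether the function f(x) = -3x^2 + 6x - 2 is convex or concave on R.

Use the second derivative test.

f(x) = -3x^2 + 6x - 2
f'(x) = -6x + 6
f''(x) = -6
Since f''(x) = -6 < 0 for all x, f is concave on R.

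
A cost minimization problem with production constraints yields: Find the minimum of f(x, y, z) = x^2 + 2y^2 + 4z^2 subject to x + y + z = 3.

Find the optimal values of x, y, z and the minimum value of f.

Using Lagrange multipliers on f = x^2 + 2y^2 + 4z^2 with constraint x + y + z = 3:
Conditions: 2*1*x = lambda, 2*2*y = lambda, 2*4*z = lambda
So x = lambda/2, y = lambda/4, z = lambda/8
Substituting into constraint: lambda * (7/8) = 3
lambda = 24/7
x = 12/7, y = 6/7, z = 3/7
Minimum value = 36/7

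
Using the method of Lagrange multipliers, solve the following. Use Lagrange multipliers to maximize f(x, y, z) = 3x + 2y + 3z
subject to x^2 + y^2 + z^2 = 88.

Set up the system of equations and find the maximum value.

Lagrange conditions: 3 = 2*lambda*x, 2 = 2*lambda*y, 3 = 2*lambda*z
So x:3 = y:2 = z:3, i.e. x = 3t, y = 2t, z = 3t
Constraint: t^2*(3^2 + 2^2 + 3^2) = 88
  t^2 * 22 = 88  =>  t = sqrt(4)
Maximum = 3*3t + 2*2t + 3*3t = 22*sqrt(4) = 44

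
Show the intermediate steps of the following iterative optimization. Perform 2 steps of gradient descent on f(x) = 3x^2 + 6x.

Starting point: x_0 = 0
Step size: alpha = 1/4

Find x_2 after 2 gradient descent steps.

f(x) = 3x^2 + 6x, f'(x) = 6x + (6)
Step 1: f'(0) = 6, x_1 = 0 - 1/4 * 6 = -3/2
Step 2: f'(-3/2) = -3, x_2 = -3/2 - 1/4 * -3 = -3/4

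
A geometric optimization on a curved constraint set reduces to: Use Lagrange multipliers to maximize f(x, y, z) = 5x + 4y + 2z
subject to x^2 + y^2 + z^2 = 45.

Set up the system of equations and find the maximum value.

Lagrange conditions: 5 = 2*lambda*x, 4 = 2*lambda*y, 2 = 2*lambda*z
So x:5 = y:4 = z:2, i.e. x = 5t, y = 4t, z = 2t
Constraint: t^2*(5^2 + 4^2 + 2^2) = 45
  t^2 * 45 = 45  =>  t = sqrt(1)
Maximum = 5*5t + 4*4t + 2*2t = 45*sqrt(1) = 45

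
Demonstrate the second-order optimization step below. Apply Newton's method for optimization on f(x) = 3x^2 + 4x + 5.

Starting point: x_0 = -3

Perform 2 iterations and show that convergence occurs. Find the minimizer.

f(x) = 3x^2 + 4x + 5, f'(x) = 6x + (4), f''(x) = 6
Step 1: f'(-3) = -14, x_1 = -3 - -14/6 = -2/3
Step 2: f'(-2/3) = 0, x_2 = -2/3 (converged)
Newton's method converges in 1 step for quadratics.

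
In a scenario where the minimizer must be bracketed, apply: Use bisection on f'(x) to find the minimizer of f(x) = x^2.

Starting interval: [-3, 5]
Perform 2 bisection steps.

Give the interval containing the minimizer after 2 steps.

Finding critical point of f(x) = x^2 using bisection on f'(x) = 2x + 0.
f'(x) = 0 when x = 0.
Starting interval: [-3, 5]
Step 1: mid = 1, f'(mid) = 2, new interval = [-3, 1]
Step 2: mid = -1, f'(mid) = -2, new interval = [-1, 1]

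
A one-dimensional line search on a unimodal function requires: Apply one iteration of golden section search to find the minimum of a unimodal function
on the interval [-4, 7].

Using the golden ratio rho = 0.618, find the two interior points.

Golden section search on [-4, 7].
Golden ratio rho = 0.618 (approx).
Interior points:
  x_1 = -4 + (1-0.618)*11 = 0.2020
  x_2 = -4 + 0.618*11 = 2.7980
Compare f(x_1) and f(x_2) to determine which subinterval to keep.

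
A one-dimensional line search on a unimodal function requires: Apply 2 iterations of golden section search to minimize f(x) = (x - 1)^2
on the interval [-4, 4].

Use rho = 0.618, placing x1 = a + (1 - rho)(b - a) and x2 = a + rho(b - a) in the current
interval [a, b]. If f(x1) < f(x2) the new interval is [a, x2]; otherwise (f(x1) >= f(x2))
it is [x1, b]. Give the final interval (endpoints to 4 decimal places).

Golden section search for min of f(x) = (x - 1)^2 on [-4, 4].
Each step: x1 = a + (1 - rho)(b - a), x2 = a + rho(b - a); if f(x1) < f(x2) keep [a, x2], otherwise keep [x1, b].
Step 1: [-4.0000, 4.0000], x1=-0.9440 (f=3.7791), x2=0.9440 (f=0.0031); f(x1) > f(x2) => keep [-0.9440, 4.0000]
Step 2: [-0.9440, 4.0000], x1=0.9446 (f=0.0031), x2=2.1114 (f=1.2352); f(x1) < f(x2) => keep [-0.9440, 2.1114]
Final interval: [-0.9440, 2.1114]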